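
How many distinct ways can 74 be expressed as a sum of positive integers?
7089500

p(n) counts ways to write n as a sum of positive integers (order ignored).
Euler's pentagonal recurrence: p(k) = p(k-1) + p(k-2) - p(k-5) - p(k-7) + p(k-12) + p(k-15) - ... (offsets j(3j∓1)/2, signs ++--, p(0)=1, p(<0)=0).
DP table for k = 0..73: p(0)=1, p(1)=1, p(2)=2, p(3)=3, p(4)=5, p(5)=7, p(6)=11, p(7)=15, p(8)=22, p(9)=30, p(10)=42, p(11)=56, p(12)=77, p(13)=101, p(14)=135, p(15)=176, p(16)=231, p(17)=297, p(18)=385, p(19)=490, p(20)=627, p(21)=792, p(22)=1002, p(23)=1255, p(24)=1575, p(25)=1958, p(26)=2436, p(27)=3010, p(28)=3718, p(29)=4565, p(30)=5604, p(31)=6842, p(32)=8349, p(33)=10143, p(34)=12310, p(35)=14883, p(36)=17977, p(37)=21637, p(38)=26015, p(39)=31185, p(40)=37338, p(41)=44583, p(42)=53174, p(43)=63261, p(44)=75175, p(45)=89134, p(46)=105558, p(47)=124754, p(48)=147273, p(49)=173525, p(50)=204226, p(51)=239943, p(52)=281589, p(53)=329931, p(54)=386155, p(55)=451276, p(56)=526823, p(57)=614154, p(58)=715220, p(59)=831820, p(60)=966467, p(61)=1121505, p(62)=1300156, p(63)=1505499, p(64)=1741630, p(65)=2012558, p(66)=2323520, p(67)=2679689, p(68)=3087735, p(69)=3554345, p(70)=4087968, p(71)=4697205, p(72)=5392783, p(73)=6185689.
Final step: p(74) = p(73) + p(72) - p(69) - p(67) + p(62) + p(59) - p(52) - p(48) + p(39) + p(34) - p(23) - p(17) + p(4)
= 6185689 + 5392783 - 3554345 - 2679689 + 1300156 + 831820 - 281589 - 147273 + 31185 + 12310 - 1255 - 297 + 5
= 7089500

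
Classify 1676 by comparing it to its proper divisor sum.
deficient

Proper divisors of 1676: sum = 1 + 2 + 4 + 419 + 838 = 1264
Since 1264 < 1676, 1676 is deficient.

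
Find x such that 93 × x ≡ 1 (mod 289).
202

gcd(93, 289) = 1, so the inverse exists.
Extended Euclidean algorithm on (289, 93):
289 = 3 × 93 + 10  ⟹  10 = (1)·289 + (-3)·93
93 = 9 × 10 + 3  ⟹  3 = (-9)·289 + (28)·93
10 = 3 × 3 + 1  ⟹  1 = (28)·289 + (-87)·93
So (-87)·93 ≡ 1 (mod 289), i.e. 93^(-1) ≡ -87 ≡ 202 (mod 289).
Check: 93 × 202 = 18786 ≡ 1 (mod 289)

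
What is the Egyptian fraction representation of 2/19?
1/10 + 1/190

Greedy algorithm:
2/19: ceiling(19/2) = 10, use 1/10
1/190: ceiling(190/1) = 190, use 1/190
Result: 2/19 = 1/10 + 1/190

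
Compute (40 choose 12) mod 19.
0

Using Lucas' theorem:
Write n=40 and k=12 in base 19:
n in base 19: [2, 2]
k in base 19: [0, 12]
C(40,12) mod 19 = ∏ C(n_i, k_i) mod 19
Digit binomials (mod 19): C(2,0) = 1; C(2,12) = 0 (k_i > n_i)
Product: 1 × 0 = 0 ≡ 0 (mod 19)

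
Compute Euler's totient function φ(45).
24

45 = 3^2 × 5
φ(n) = n × ∏(1 - 1/p) for each prime p dividing n
φ(45) = 45 × (1 - 1/3) × (1 - 1/5) = 24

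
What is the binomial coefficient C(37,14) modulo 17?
0

Using Lucas' theorem:
Write n=37 and k=14 in base 17:
n in base 17: [2, 3]
k in base 17: [0, 14]
C(37,14) mod 17 = ∏ C(n_i, k_i) mod 17
Digit binomials (mod 17): C(2,0) = 1; C(3,14) = 0 (k_i > n_i)
Product: 1 × 0 = 0 ≡ 0 (mod 17)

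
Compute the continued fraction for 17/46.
[0; 2, 1, 2, 2, 2]

Euclidean algorithm steps:
17 = 0 × 46 + 17
46 = 2 × 17 + 12
17 = 1 × 12 + 5
12 = 2 × 5 + 2
5 = 2 × 2 + 1
2 = 2 × 1 + 0
Continued fraction: [0; 2, 1, 2, 2, 2]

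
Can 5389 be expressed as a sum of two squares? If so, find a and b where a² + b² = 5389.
30² + 67² (a=30, b=67)

Factorization: 5389 = 17 × 317
By Fermat: n is sum of two squares iff every prime p ≡ 3 (mod 4) appears to even power.
All primes ≡ 3 (mod 4) appear to even power.
Search a = 0, 1, 2, … for 5389 - a² a perfect square: first hit at a = 30: 5389 - 900 = 4489 = 67².
5389 = 30² + 67² = 900 + 4489 ✓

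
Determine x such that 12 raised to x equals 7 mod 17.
7

Baby-step giant-step with step n = ⌈√17⌉ = 5.
Baby steps 12^j mod 17 (j:value) for j=0..4: 0:1, 1:12, 2:8, 3:11, 4:13.
Giant-step multiplier: 12^(-5) ≡ 12^(16-5) = 12^11 ≡ 6 (mod 17).
Giant steps γ_i = 7·6^i mod 17: γ_0=7, γ_1=8 (in table at j=2).
x = i·n + j = 1·5 + 2 = 7.
Check: 12^7 ≡ 7 (mod 17).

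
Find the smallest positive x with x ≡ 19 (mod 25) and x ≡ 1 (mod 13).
144

Using Chinese Remainder Theorem:
M = 25 × 13 = 325
M1 = 13, M2 = 25
y1 = 13^(-1) mod 25 = 2
y2 = 25^(-1) mod 13 = 12
x = (19×13×2 + 1×25×12) mod 325 = 144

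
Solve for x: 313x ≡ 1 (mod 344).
233

gcd(313, 344) = 1, so the inverse exists.
Extended Euclidean algorithm on (344, 313):
344 = 1 × 313 + 31  ⟹  31 = (1)·344 + (-1)·313
313 = 10 × 31 + 3  ⟹  3 = (-10)·344 + (11)·313
31 = 10 × 3 + 1  ⟹  1 = (101)·344 + (-111)·313
So (-111)·313 ≡ 1 (mod 344), i.e. 313^(-1) ≡ -111 ≡ 233 (mod 344).
Check: 313 × 233 = 72929 ≡ 1 (mod 344)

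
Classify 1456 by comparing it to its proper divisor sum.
abundant

Proper divisors of 1456: sum = 1 + 2 + 4 + 7 + 8 + 13 + 14 + 16 + ... + 182 + 208 + 364 + 728 (19 divisors) = 2016
Since 2016 > 1456, 1456 is abundant.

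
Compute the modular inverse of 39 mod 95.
39

gcd(39, 95) = 1, so the inverse exists.
Extended Euclidean algorithm on (95, 39):
95 = 2 × 39 + 17  ⟹  17 = (1)·95 + (-2)·39
39 = 2 × 17 + 5  ⟹  5 = (-2)·95 + (5)·39
17 = 3 × 5 + 2  ⟹  2 = (7)·95 + (-17)·39
5 = 2 × 2 + 1  ⟹  1 = (-16)·95 + (39)·39
So (39)·39 ≡ 1 (mod 95), i.e. 39^(-1) ≡ 39 (mod 95).
Check: 39 × 39 = 1521 ≡ 1 (mod 95)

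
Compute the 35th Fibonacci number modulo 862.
617

Matrix identity: Q^n = [[F_(n+1), F_n], [F_n, F_(n-1)]] with Q = [[1,1],[1,0]].
n = 35 = 100011₂. Square-and-multiply, entries mod 862:
Q^1 = [[1,1],[1,0]]
Q^2 = (Q^1)² = [[2,1],[1,1]]
Q^4 = (Q^2)² = [[5,3],[3,2]]
Q^8 = (Q^4)² = [[34,21],[21,13]]
Q^17 = (Q^8)²·Q = [[860,735],[735,125]]
Q^35 = (Q^17)²·Q = [[512,617],[617,757]]
F_35 mod 862 = Q^35[0][1] = 617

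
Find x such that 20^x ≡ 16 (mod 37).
16

Baby-step giant-step with step n = ⌈√37⌉ = 7.
Baby steps 20^j mod 37 (j:value) for j=0..6: 0:1, 1:20, 2:30, 3:8, 4:12, 5:18, 6:27.
Giant-step multiplier: 20^(-7) ≡ 20^(36-7) = 20^29 ≡ 32 (mod 37).
Giant steps γ_i = 16·32^i mod 37: γ_0=16, γ_1=31, γ_2=30 (in table at j=2).
x = i·n + j = 2·7 + 2 = 16.
Check: 20^16 ≡ 16 (mod 37).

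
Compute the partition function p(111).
679903203

p(n) counts ways to write n as a sum of positive integers (order ignored).
Euler's pentagonal recurrence: p(k) = p(k-1) + p(k-2) - p(k-5) - p(k-7) + p(k-12) + p(k-15) - ... (offsets j(3j∓1)/2, signs ++--, p(0)=1, p(<0)=0).
DP table for k = 0..110: p(0)=1, p(1)=1, p(2)=2, p(3)=3, p(4)=5, p(5)=7, p(6)=11, p(7)=15, p(8)=22, p(9)=30, p(10)=42, p(11)=56, p(12)=77, p(13)=101, p(14)=135, p(15)=176, p(16)=231, p(17)=297, p(18)=385, p(19)=490, p(20)=627, p(21)=792, p(22)=1002, p(23)=1255, p(24)=1575, p(25)=1958, p(26)=2436, p(27)=3010, p(28)=3718, p(29)=4565, p(30)=5604, p(31)=6842, p(32)=8349, p(33)=10143, p(34)=12310, p(35)=14883, p(36)=17977, p(37)=21637, p(38)=26015, p(39)=31185, p(40)=37338, p(41)=44583, p(42)=53174, p(43)=63261, p(44)=75175, p(45)=89134, p(46)=105558, p(47)=124754, p(48)=147273, p(49)=173525, p(50)=204226, p(51)=239943, p(52)=281589, p(53)=329931, p(54)=386155, p(55)=451276, p(56)=526823, p(57)=614154, p(58)=715220, p(59)=831820, p(60)=966467, p(61)=1121505, p(62)=1300156, p(63)=1505499, p(64)=1741630, p(65)=2012558, p(66)=2323520, p(67)=2679689, p(68)=3087735, p(69)=3554345, p(70)=4087968, p(71)=4697205, p(72)=5392783, p(73)=6185689, p(74)=7089500, p(75)=8118264, p(76)=9289091, p(77)=10619863, p(78)=12132164, p(79)=13848650, p(80)=15796476, p(81)=18004327, p(82)=20506255, p(83)=23338469, p(84)=26543660, p(85)=30167357, p(86)=34262962, p(87)=38887673, p(88)=44108109, p(89)=49995925, p(90)=56634173, p(91)=64112359, p(92)=72533807, p(93)=82010177, p(94)=92669720, p(95)=104651419, p(96)=118114304, p(97)=133230930, p(98)=150198136, p(99)=169229875, p(100)=190569292, p(101)=214481126, p(102)=241265379, p(103)=271248950, p(104)=304801365, p(105)=342325709, p(106)=384276336, p(107)=431149389, p(108)=483502844, p(109)=541946240, p(110)=607163746.
Final step: p(111) = p(110) + p(109) - p(106) - p(104) + p(99) + p(96) - p(89) - p(85) + p(76) + p(71) - p(60) - p(54) + p(41) + p(34) - p(19) - p(11)
= 607163746 + 541946240 - 384276336 - 304801365 + 169229875 + 118114304 - 49995925 - 30167357 + 9289091 + 4697205 - 966467 - 386155 + 44583 + 12310 - 490 - 56
= 679903203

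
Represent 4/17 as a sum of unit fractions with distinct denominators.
1/5 + 1/29 + 1/1233 + 1/3039345

Greedy algorithm:
4/17: ceiling(17/4) = 5, use 1/5
3/85: ceiling(85/3) = 29, use 1/29
2/2465: ceiling(2465/2) = 1233, use 1/1233
1/3039345: ceiling(3039345/1) = 3039345, use 1/3039345
Result: 4/17 = 1/5 + 1/29 + 1/1233 + 1/3039345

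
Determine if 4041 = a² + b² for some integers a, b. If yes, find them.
21² + 60² (a=21, b=60)

Factorization: 4041 = 3^2 × 449
By Fermat: n is sum of two squares iff every prime p ≡ 3 (mod 4) appears to even power.
All primes ≡ 3 (mod 4) appear to even power.
Search a = 0, 1, 2, … for 4041 - a² a perfect square: first hit at a = 21: 4041 - 441 = 3600 = 60².
4041 = 21² + 60² = 441 + 3600 ✓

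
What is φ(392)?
168

392 = 2^3 × 7^2
φ(n) = n × ∏(1 - 1/p) for each prime p dividing n
φ(392) = 392 × (1 - 1/2) × (1 - 1/7) = 168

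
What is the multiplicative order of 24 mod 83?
82

83 is prime, so ord(24) divides φ(83) = 82.
Divisors of 82: 1, 2, 41, 82.
Repeated squaring: 24^1 ≡ 24, 24^2 ≡ 78, 24^4 ≡ 25, 24^8 ≡ 44, 24^16 ≡ 27, 24^32 ≡ 65, 24^64 ≡ 75 (mod 83).
Test 24^d mod 83 for each divisor d in increasing order:
24^1 ≡ 24
24^2 ≡ 78
24^41 = 24^32·24^8·24^1 ≡ 82
24^82 = 24^64·24^16·24^2 ≡ 1  ← first divisor giving 1
The order is 82.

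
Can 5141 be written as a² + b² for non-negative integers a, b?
10² + 71² (a=10, b=71)

Factorization: 5141 = 53 × 97
By Fermat: n is sum of two squares iff every prime p ≡ 3 (mod 4) appears to even power.
All primes ≡ 3 (mod 4) appear to even power.
Search a = 0, 1, 2, … for 5141 - a² a perfect square: first hit at a = 10: 5141 - 100 = 5041 = 71².
5141 = 10² + 71² = 100 + 5041 ✓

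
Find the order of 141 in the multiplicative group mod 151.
150

151 is prime, so ord(141) divides φ(151) = 150.
Divisors of 150: 1, 2, 3, 5, 6, 10, 15, 25, 30, 50, 75, 150.
Repeated squaring: 141^1 ≡ 141, 141^2 ≡ 100, 141^4 ≡ 34, 141^8 ≡ 99, 141^16 ≡ 137, 141^32 ≡ 45, 141^64 ≡ 62, 141^128 ≡ 69 (mod 151).
Test 141^d mod 151 for each divisor d in increasing order:
141^1 ≡ 141
141^2 ≡ 100
141^3 = 141^2·141^1 ≡ 57
141^5 = 141^4·141^1 ≡ 113
141^6 = 141^4·141^2 ≡ 78
141^10 = 141^8·141^2 ≡ 85
141^15 = 141^8·141^4·141^2·141^1 ≡ 92
141^25 = 141^16·141^8·141^1 ≡ 119
141^30 = 141^16·141^8·141^4·141^2 ≡ 8
141^50 = 141^32·141^16·141^2 ≡ 118
141^75 = 141^64·141^8·141^2·141^1 ≡ 150
141^150 = 141^128·141^16·141^4·141^2 ≡ 1  ← first divisor giving 1
The order is 150.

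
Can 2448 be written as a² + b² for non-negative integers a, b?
12² + 48² (a=12, b=48)

Factorization: 2448 = 2^4 × 3^2 × 17
By Fermat: n is sum of two squares iff every prime p ≡ 3 (mod 4) appears to even power.
All primes ≡ 3 (mod 4) appear to even power.
Search a = 0, 1, 2, … for 2448 - a² a perfect square: first hit at a = 12: 2448 - 144 = 2304 = 48².
2448 = 12² + 48² = 144 + 2304 ✓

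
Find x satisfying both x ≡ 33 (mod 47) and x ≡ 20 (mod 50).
1020

Using Chinese Remainder Theorem:
M = 47 × 50 = 2350
M1 = 50, M2 = 47
y1 = 50^(-1) mod 47 = 16
y2 = 47^(-1) mod 50 = 33
x = (33×50×16 + 20×47×33) mod 2350 = 1020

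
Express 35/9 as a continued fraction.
[3; 1, 8]

Euclidean algorithm steps:
35 = 3 × 9 + 8
9 = 1 × 8 + 1
8 = 8 × 1 + 0
Continued fraction: [3; 1, 8]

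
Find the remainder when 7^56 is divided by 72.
49

Repeated squaring. Binary of 56 = 111000.
7^1 ≡ 7 (mod 72); 7^2 ≡ 49 (mod 72); 7^4 ≡ 25 (mod 72); 7^8 ≡ 49 (mod 72); 7^16 ≡ 25 (mod 72); 7^32 ≡ 49 (mod 72)
7^56 = 7^8 × 7^16 × 7^32 ≡ 49 (mod 72)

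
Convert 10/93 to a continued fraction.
[0; 9, 3, 3]

Euclidean algorithm steps:
10 = 0 × 93 + 10
93 = 9 × 10 + 3
10 = 3 × 3 + 1
3 = 3 × 1 + 0
Continued fraction: [0; 9, 3, 3]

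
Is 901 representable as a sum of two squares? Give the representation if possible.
1² + 30² (a=1, b=30)

Factorization: 901 = 17 × 53
By Fermat: n is sum of two squares iff every prime p ≡ 3 (mod 4) appears to even power.
All primes ≡ 3 (mod 4) appear to even power.
Search a = 0, 1, 2, … for 901 - a² a perfect square: first hit at a = 1: 901 - 1 = 900 = 30².
901 = 1² + 30² = 1 + 900 ✓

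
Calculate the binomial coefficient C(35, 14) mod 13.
5

Using Lucas' theorem:
Write n=35 and k=14 in base 13:
n in base 13: [2, 9]
k in base 13: [1, 1]
C(35,14) mod 13 = ∏ C(n_i, k_i) mod 13
Digit binomials (mod 13): C(2,1) = 2; C(9,1) = 9
Product: 2 × 9 = 18 ≡ 5 (mod 13)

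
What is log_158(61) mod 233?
147

Baby-step giant-step with step n = ⌈√233⌉ = 16.
Baby steps 158^j mod 233 (j:value) for j=0..15: 0:1, 1:158, 2:33, 3:88, 4:157, 5:108, 6:55, 7:69, 8:184, 9:180, 10:14, 11:115, 12:229, 13:67, 14:101, 15:114.
Giant-step multiplier: 158^(-16) ≡ 158^(232-16) = 158^216 ≡ 128 (mod 233).
Giant steps γ_i = 61·128^i mod 233: γ_0=61, γ_1=119, γ_2=87, γ_3=185, γ_4=147, γ_5=176, γ_6=160, γ_7=209, γ_8=190, γ_9=88 (in table at j=3).
x = i·n + j = 9·16 + 3 = 147.
Check: 158^147 ≡ 61 (mod 233).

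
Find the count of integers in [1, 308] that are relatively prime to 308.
120

308 = 2^2 × 7 × 11
φ(n) = n × ∏(1 - 1/p) for each prime p dividing n
φ(308) = 308 × (1 - 1/2) × (1 - 1/7) × (1 - 1/11) = 120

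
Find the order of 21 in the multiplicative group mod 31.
30

31 is prime, so ord(21) divides φ(31) = 30.
Divisors of 30: 1, 2, 3, 5, 6, 10, 15, 30.
Repeated squaring: 21^1 ≡ 21, 21^2 ≡ 7, 21^4 ≡ 18, 21^8 ≡ 14, 21^16 ≡ 10 (mod 31).
Test 21^d mod 31 for each divisor d in increasing order:
21^1 ≡ 21
21^2 ≡ 7
21^3 = 21^2·21^1 ≡ 23
21^5 = 21^4·21^1 ≡ 6
21^6 = 21^4·21^2 ≡ 2
21^10 = 21^8·21^2 ≡ 5
21^15 = 21^8·21^4·21^2·21^1 ≡ 30
21^30 = 21^16·21^8·21^4·21^2 ≡ 1  ← first divisor giving 1
The order is 30.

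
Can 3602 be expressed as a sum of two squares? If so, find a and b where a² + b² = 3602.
11² + 59² (a=11, b=59)

Factorization: 3602 = 2 × 1801
By Fermat: n is sum of two squares iff every prime p ≡ 3 (mod 4) appears to even power.
All primes ≡ 3 (mod 4) appear to even power.
Search a = 0, 1, 2, … for 3602 - a² a perfect square: first hit at a = 11: 3602 - 121 = 3481 = 59².
3602 = 11² + 59² = 121 + 3481 ✓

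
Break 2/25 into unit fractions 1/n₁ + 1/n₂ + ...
1/13 + 1/325

Greedy algorithm:
2/25: ceiling(25/2) = 13, use 1/13
1/325: ceiling(325/1) = 325, use 1/325
Result: 2/25 = 1/13 + 1/325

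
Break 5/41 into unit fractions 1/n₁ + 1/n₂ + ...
1/9 + 1/93 + 1/11439

Greedy algorithm:
5/41: ceiling(41/5) = 9, use 1/9
4/369: ceiling(369/4) = 93, use 1/93
1/11439: ceiling(11439/1) = 11439, use 1/11439
Result: 5/41 = 1/9 + 1/93 + 1/11439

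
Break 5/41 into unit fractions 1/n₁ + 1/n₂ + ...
1/9 + 1/93 + 1/11439

Greedy algorithm:
5/41: ceiling(41/5) = 9, use 1/9
4/369: ceiling(369/4) = 93, use 1/93
1/11439: ceiling(11439/1) = 11439, use 1/11439
Result: 5/41 = 1/9 + 1/93 + 1/11439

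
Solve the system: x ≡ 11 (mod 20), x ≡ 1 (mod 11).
111

Using Chinese Remainder Theorem:
M = 20 × 11 = 220
M1 = 11, M2 = 20
y1 = 11^(-1) mod 20 = 11
y2 = 20^(-1) mod 11 = 5
x = (11×11×11 + 1×20×5) mod 220 = 111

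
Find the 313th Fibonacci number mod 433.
350

Matrix identity: Q^n = [[F_(n+1), F_n], [F_n, F_(n-1)]] with Q = [[1,1],[1,0]].
n = 313 = 100111001₂. Square-and-multiply, entries mod 433:
Q^1 = [[1,1],[1,0]]
Q^2 = (Q^1)² = [[2,1],[1,1]]
Q^4 = (Q^2)² = [[5,3],[3,2]]
Q^9 = (Q^4)²·Q = [[55,34],[34,21]]
Q^19 = (Q^9)²·Q = [[270,284],[284,419]]
Q^39 = (Q^19)²·Q = [[234,274],[274,393]]
Q^78 = (Q^39)² = [[365,330],[330,35]]
Q^156 = (Q^78)² = [[78,368],[368,143]]
Q^313 = (Q^156)²·Q = [[274,350],[350,357]]
F_313 mod 433 = Q^313[0][1] = 350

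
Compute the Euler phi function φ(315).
144

315 = 3^2 × 5 × 7
φ(n) = n × ∏(1 - 1/p) for each prime p dividing n
φ(315) = 315 × (1 - 1/3) × (1 - 1/5) × (1 - 1/7) = 144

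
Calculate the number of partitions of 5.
7

p(n) counts ways to write n as a sum of positive integers (order ignored).
Examples: 5; 4 + 1; 3 + 2; 3 + 1 + 1; 2 + 2 + 1; ... (7 total)
p(5) = 7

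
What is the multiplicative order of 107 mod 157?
12

157 is prime, so ord(107) divides φ(157) = 156.
Divisors of 156: 1, 2, 3, 4, 6, 12, 13, 26, 39, 52, 78, 156.
Repeated squaring: 107^1 ≡ 107, 107^2 ≡ 145, 107^4 ≡ 144, 107^8 ≡ 12, 107^16 ≡ 144, 107^32 ≡ 12, 107^64 ≡ 144, 107^128 ≡ 12 (mod 157).
Test 107^d mod 157 for each divisor d in increasing order:
107^1 ≡ 107
107^2 ≡ 145
107^3 = 107^2·107^1 ≡ 129
107^4 ≡ 144
107^6 = 107^4·107^2 ≡ 156
107^12 = 107^8·107^4 ≡ 1  ← first divisor giving 1
The order is 12.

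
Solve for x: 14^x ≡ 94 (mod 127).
60

Baby-step giant-step with step n = ⌈√127⌉ = 12.
Baby steps 14^j mod 127 (j:value) for j=0..11: 0:1, 1:14, 2:69, 3:77, 4:62, 5:106, 6:87, 7:75, 8:34, 9:95, 10:60, 11:78.
Giant-step multiplier: 14^(-12) ≡ 14^(126-12) = 14^114 ≡ 122 (mod 127).
Giant steps γ_i = 94·122^i mod 127: γ_0=94, γ_1=38, γ_2=64, γ_3=61, γ_4=76, γ_5=1 (in table at j=0).
x = i·n + j = 5·12 + 0 = 60.
Check: 14^60 ≡ 94 (mod 127).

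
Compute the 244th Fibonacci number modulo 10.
3

Matrix identity: Q^n = [[F_(n+1), F_n], [F_n, F_(n-1)]] with Q = [[1,1],[1,0]].
n = 244 = 11110100₂. Square-and-multiply, entries mod 10:
Q^1 = [[1,1],[1,0]]
Q^3 = (Q^1)²·Q = [[3,2],[2,1]]
Q^7 = (Q^3)²·Q = [[1,3],[3,8]]
Q^15 = (Q^7)²·Q = [[7,0],[0,7]]
Q^30 = (Q^15)² = [[9,0],[0,9]]
Q^61 = (Q^30)²·Q = [[1,1],[1,0]]
Q^122 = (Q^61)² = [[2,1],[1,1]]
Q^244 = (Q^122)² = [[5,3],[3,2]]
F_244 mod 10 = Q^244[0][1] = 3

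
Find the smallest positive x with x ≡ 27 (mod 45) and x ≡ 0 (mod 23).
207

Using Chinese Remainder Theorem:
M = 45 × 23 = 1035
M1 = 23, M2 = 45
y1 = 23^(-1) mod 45 = 2
y2 = 45^(-1) mod 23 = 22
x = (27×23×2 + 0×45×22) mod 1035 = 207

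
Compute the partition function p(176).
476715857290

p(n) counts ways to write n as a sum of positive integers (order ignored).
Euler's pentagonal recurrence: p(k) = p(k-1) + p(k-2) - p(k-5) - p(k-7) + p(k-12) + p(k-15) - ... (offsets j(3j∓1)/2, signs ++--, p(0)=1, p(<0)=0).
DP table for k = 0..175: p(0)=1, p(1)=1, p(2)=2, p(3)=3, p(4)=5, p(5)=7, p(6)=11, p(7)=15, p(8)=22, p(9)=30, p(10)=42, p(11)=56, p(12)=77, p(13)=101, p(14)=135, p(15)=176, p(16)=231, p(17)=297, p(18)=385, p(19)=490, p(20)=627, p(21)=792, p(22)=1002, p(23)=1255, p(24)=1575, p(25)=1958, p(26)=2436, p(27)=3010, p(28)=3718, p(29)=4565, p(30)=5604, p(31)=6842, p(32)=8349, p(33)=10143, p(34)=12310, p(35)=14883, p(36)=17977, p(37)=21637, p(38)=26015, p(39)=31185, p(40)=37338, p(41)=44583, p(42)=53174, p(43)=63261, p(44)=75175, p(45)=89134, p(46)=105558, p(47)=124754, p(48)=147273, p(49)=173525, p(50)=204226, p(51)=239943, p(52)=281589, p(53)=329931, p(54)=386155, p(55)=451276, p(56)=526823, p(57)=614154, p(58)=715220, p(59)=831820, p(60)=966467, p(61)=1121505, p(62)=1300156, p(63)=1505499, p(64)=1741630, p(65)=2012558, p(66)=2323520, p(67)=2679689, p(68)=3087735, p(69)=3554345, p(70)=4087968, p(71)=4697205, p(72)=5392783, p(73)=6185689, p(74)=7089500, p(75)=8118264, p(76)=9289091, p(77)=10619863, p(78)=12132164, p(79)=13848650, p(80)=15796476, p(81)=18004327, p(82)=20506255, p(83)=23338469, p(84)=26543660, p(85)=30167357, p(86)=34262962, p(87)=38887673, p(88)=44108109, p(89)=49995925, p(90)=56634173, p(91)=64112359, p(92)=72533807, p(93)=82010177, p(94)=92669720, p(95)=104651419, p(96)=118114304, p(97)=133230930, p(98)=150198136, p(99)=169229875, p(100)=190569292, p(101)=214481126, p(102)=241265379, p(103)=271248950, p(104)=304801365, p(105)=342325709, p(106)=384276336, p(107)=431149389, p(108)=483502844, p(109)=541946240, p(110)=607163746, p(111)=679903203, p(112)=761002156, p(113)=851376628, p(114)=952050665, p(115)=1064144451, p(116)=1188908248, p(117)=1327710076, p(118)=1482074143, p(119)=1653668665, p(120)=1844349560, p(121)=2056148051, p(122)=2291320912, p(123)=2552338241, p(124)=2841940500, p(125)=3163127352, p(126)=3519222692, p(127)=3913864295, p(128)=4351078600, p(129)=4835271870, p(130)=5371315400, p(131)=5964539504, p(132)=6620830889, p(133)=7346629512, p(134)=8149040695, p(135)=9035836076, p(136)=10015581680, p(137)=11097645016, p(138)=12292341831, p(139)=13610949895, p(140)=15065878135, p(141)=16670689208, p(142)=18440293320, p(143)=20390982757, p(144)=22540654445, p(145)=24908858009, p(146)=27517052599, p(147)=30388671978, p(148)=33549419497, p(149)=37027355200, p(150)=40853235313, p(151)=45060624582, p(152)=49686288421, p(153)=54770336324, p(154)=60356673280, p(155)=66493182097, p(156)=73232243759, p(157)=80630964769, p(158)=88751778802, p(159)=97662728555, p(160)=107438159466, p(161)=118159068427, p(162)=129913904637, p(163)=142798995930, p(164)=156919475295, p(165)=172389800255, p(166)=189334822579, p(167)=207890420102, p(168)=228204732751, p(169)=250438925115, p(170)=274768617130, p(171)=301384802048, p(172)=330495499613, p(173)=362326859895, p(174)=397125074750, p(175)=435157697830.
Final step: p(176) = p(175) + p(174) - p(171) - p(169) + p(164) + p(161) - p(154) - p(150) + p(141) + p(136) - p(125) - p(119) + p(106) + p(99) - p(84) - p(76) + p(59) + p(50) - p(31) - p(21) + p(0)
= 435157697830 + 397125074750 - 301384802048 - 250438925115 + 156919475295 + 118159068427 - 60356673280 - 40853235313 + 16670689208 + 10015581680 - 3163127352 - 1653668665 + 384276336 + 169229875 - 26543660 - 9289091 + 831820 + 204226 - 6842 - 792 + 1
= 476715857290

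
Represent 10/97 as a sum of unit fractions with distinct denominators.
1/10 + 1/324 + 1/157140

Greedy algorithm:
10/97: ceiling(97/10) = 10, use 1/10
3/970: ceiling(970/3) = 324, use 1/324
1/157140: ceiling(157140/1) = 157140, use 1/157140
Result: 10/97 = 1/10 + 1/324 + 1/157140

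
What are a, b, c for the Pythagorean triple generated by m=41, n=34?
(525, 2788, 2837)

Euclid's formula: a = m² - n², b = 2mn, c = m² + n²
m = 41, n = 34
a = 41² - 34² = 1681 - 1156 = 525
b = 2 × 41 × 34 = 2788
c = 41² + 34² = 1681 + 1156 = 2837
Verification: 525² + 2788² = 275625 + 7772944 = 8048569 = 2837² ✓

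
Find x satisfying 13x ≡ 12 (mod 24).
x ≡ 12 (mod 24)

gcd(13, 24) = 1, which divides 12, so solutions exist.
Find 13^(-1) mod 24 by the extended Euclidean algorithm:
24 = 1 × 13 + 11  ⟹  11 = (1)·24 + (-1)·13
13 = 1 × 11 + 2  ⟹  2 = (-1)·24 + (2)·13
11 = 5 × 2 + 1  ⟹  1 = (6)·24 + (-11)·13
So (-11)·13 ≡ 1 (mod 24), i.e. 13^(-1) ≡ -11 ≡ 13 (mod 24).
x ≡ 13 × 12 = 156 ≡ 12 (mod 24).
Check: 13 × 12 = 156 ≡ 12 (mod 24).
Unique solution: x ≡ 12 (mod 24)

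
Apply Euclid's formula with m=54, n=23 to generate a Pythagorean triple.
(2387, 2484, 3445)

Euclid's formula: a = m² - n², b = 2mn, c = m² + n²
m = 54, n = 23
a = 54² - 23² = 2916 - 529 = 2387
b = 2 × 54 × 23 = 2484
c = 54² + 23² = 2916 + 529 = 3445
Verification: 2387² + 2484² = 5697769 + 6170256 = 11868025 = 3445² ✓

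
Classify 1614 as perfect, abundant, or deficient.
abundant

Proper divisors of 1614: sum = 1 + 2 + 3 + 6 + 269 + 538 + 807 = 1626
Since 1626 > 1614, 1614 is abundant.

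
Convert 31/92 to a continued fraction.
[0; 2, 1, 30]

Euclidean algorithm steps:
31 = 0 × 92 + 31
92 = 2 × 31 + 30
31 = 1 × 30 + 1
30 = 30 × 1 + 0
Continued fraction: [0; 2, 1, 30]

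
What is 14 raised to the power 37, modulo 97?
21

Repeated squaring. Binary of 37 = 100101.
14^1 ≡ 14 (mod 97); 14^2 ≡ 2 (mod 97); 14^4 ≡ 4 (mod 97); 14^8 ≡ 16 (mod 97); 14^16 ≡ 62 (mod 97); 14^32 ≡ 61 (mod 97)
14^37 = 14^1 × 14^4 × 14^32 ≡ 21 (mod 97)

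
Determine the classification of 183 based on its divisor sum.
deficient

Proper divisors of 183: sum = 1 + 3 + 61 = 65
Since 65 < 183, 183 is deficient.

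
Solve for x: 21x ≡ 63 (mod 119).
x ≡ 3 (mod 17)

gcd(21, 119) = 7, which divides 63, so solutions exist.
Divide through by 7: 3x ≡ 9 (mod 17).
Find 3^(-1) mod 17 by the extended Euclidean algorithm:
17 = 5 × 3 + 2  ⟹  2 = (1)·17 + (-5)·3
3 = 1 × 2 + 1  ⟹  1 = (-1)·17 + (6)·3
So (6)·3 ≡ 1 (mod 17), i.e. 3^(-1) ≡ 6 (mod 17).
x ≡ 6 × 9 = 54 ≡ 3 (mod 17).
Check: 21 × 3 = 63 ≡ 63 (mod 119).
x ≡ 3 (mod 17), giving 7 solutions mod 119.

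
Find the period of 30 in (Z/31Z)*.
2

31 is prime, so ord(30) divides φ(31) = 30.
Divisors of 30: 1, 2, 3, 5, 6, 10, 15, 30.
Repeated squaring: 30^1 ≡ 30, 30^2 ≡ 1, 30^4 ≡ 1, 30^8 ≡ 1, 30^16 ≡ 1 (mod 31).
Test 30^d mod 31 for each divisor d in increasing order:
30^1 ≡ 30
30^2 ≡ 1  ← first divisor giving 1
The order is 2.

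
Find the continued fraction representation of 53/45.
[1; 5, 1, 1, 1, 2]

Euclidean algorithm steps:
53 = 1 × 45 + 8
45 = 5 × 8 + 5
8 = 1 × 5 + 3
5 = 1 × 3 + 2
3 = 1 × 2 + 1
2 = 2 × 1 + 0
Continued fraction: [1; 5, 1, 1, 1, 2]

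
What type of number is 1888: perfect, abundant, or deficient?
abundant

Proper divisors of 1888: sum = 1 + 2 + 4 + 8 + 16 + 32 + 59 + 118 + 236 + 472 + 944 = 1892
Since 1892 > 1888, 1888 is abundant.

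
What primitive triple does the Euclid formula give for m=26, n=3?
(667, 156, 685)

Euclid's formula: a = m² - n², b = 2mn, c = m² + n²
m = 26, n = 3
a = 26² - 3² = 676 - 9 = 667
b = 2 × 26 × 3 = 156
c = 26² + 3² = 676 + 9 = 685
Verification: 667² + 156² = 444889 + 24336 = 469225 = 685² ✓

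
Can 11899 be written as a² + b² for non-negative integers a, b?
Not possible

Factorization: 11899 = 73 × 163
By Fermat: n is sum of two squares iff every prime p ≡ 3 (mod 4) appears to even power.
Prime(s) ≡ 3 (mod 4) with odd exponent: [(163, 1)]
Therefore 11899 cannot be expressed as a² + b².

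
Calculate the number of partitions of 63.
1505499

p(n) counts ways to write n as a sum of positive integers (order ignored).
Euler's pentagonal recurrence: p(k) = p(k-1) + p(k-2) - p(k-5) - p(k-7) + p(k-12) + p(k-15) - ... (offsets j(3j∓1)/2, signs ++--, p(0)=1, p(<0)=0).
DP table for k = 0..62: p(0)=1, p(1)=1, p(2)=2, p(3)=3, p(4)=5, p(5)=7, p(6)=11, p(7)=15, p(8)=22, p(9)=30, p(10)=42, p(11)=56, p(12)=77, p(13)=101, p(14)=135, p(15)=176, p(16)=231, p(17)=297, p(18)=385, p(19)=490, p(20)=627, p(21)=792, p(22)=1002, p(23)=1255, p(24)=1575, p(25)=1958, p(26)=2436, p(27)=3010, p(28)=3718, p(29)=4565, p(30)=5604, p(31)=6842, p(32)=8349, p(33)=10143, p(34)=12310, p(35)=14883, p(36)=17977, p(37)=21637, p(38)=26015, p(39)=31185, p(40)=37338, p(41)=44583, p(42)=53174, p(43)=63261, p(44)=75175, p(45)=89134, p(46)=105558, p(47)=124754, p(48)=147273, p(49)=173525, p(50)=204226, p(51)=239943, p(52)=281589, p(53)=329931, p(54)=386155, p(55)=451276, p(56)=526823, p(57)=614154, p(58)=715220, p(59)=831820, p(60)=966467, p(61)=1121505, p(62)=1300156.
Final step: p(63) = p(62) + p(61) - p(58) - p(56) + p(51) + p(48) - p(41) - p(37) + p(28) + p(23) - p(12) - p(6)
= 1300156 + 1121505 - 715220 - 526823 + 239943 + 147273 - 44583 - 21637 + 3718 + 1255 - 77 - 11
= 1505499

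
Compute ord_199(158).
99

199 is prime, so ord(158) divides φ(199) = 198.
Divisors of 198: 1, 2, 3, 6, 9, 11, 18, 22, 33, 66, 99, 198.
Repeated squaring: 158^1 ≡ 158, 158^2 ≡ 89, 158^4 ≡ 160, 158^8 ≡ 128, 158^16 ≡ 66, 158^32 ≡ 177, 158^64 ≡ 86, 158^128 ≡ 33 (mod 199).
Test 158^d mod 199 for each divisor d in increasing order:
158^1 ≡ 158
158^2 ≡ 89
158^3 = 158^2·158^1 ≡ 132
158^6 = 158^4·158^2 ≡ 111
158^9 = 158^8·158^1 ≡ 125
158^11 = 158^8·158^2·158^1 ≡ 180
158^18 = 158^16·158^2 ≡ 103
158^22 = 158^16·158^4·158^2 ≡ 162
158^33 = 158^32·158^1 ≡ 106
158^66 = 158^64·158^2 ≡ 92
158^99 = 158^64·158^32·158^2·158^1 ≡ 1  ← first divisor giving 1
The order is 99.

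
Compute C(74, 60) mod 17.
0

Using Lucas' theorem:
Write n=74 and k=60 in base 17:
n in base 17: [4, 6]
k in base 17: [3, 9]
C(74,60) mod 17 = ∏ C(n_i, k_i) mod 17
Digit binomials (mod 17): C(4,3) = 4; C(6,9) = 0 (k_i > n_i)
Product: 4 × 0 = 0 ≡ 0 (mod 17)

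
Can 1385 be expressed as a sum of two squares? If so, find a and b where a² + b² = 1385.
4² + 37² (a=4, b=37)

Factorization: 1385 = 5 × 277
By Fermat: n is sum of two squares iff every prime p ≡ 3 (mod 4) appears to even power.
All primes ≡ 3 (mod 4) appear to even power.
Search a = 0, 1, 2, … for 1385 - a² a perfect square: first hit at a = 4: 1385 - 16 = 1369 = 37².
1385 = 4² + 37² = 16 + 1369 ✓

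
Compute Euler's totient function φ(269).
268

269 = 269
φ(n) = n × ∏(1 - 1/p) for each prime p dividing n
φ(269) = 269 × (1 - 1/269) = 268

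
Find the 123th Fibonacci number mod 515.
42

Matrix identity: Q^n = [[F_(n+1), F_n], [F_n, F_(n-1)]] with Q = [[1,1],[1,0]].
n = 123 = 1111011₂. Square-and-multiply, entries mod 515:
Q^1 = [[1,1],[1,0]]
Q^3 = (Q^1)²·Q = [[3,2],[2,1]]
Q^7 = (Q^3)²·Q = [[21,13],[13,8]]
Q^15 = (Q^7)²·Q = [[472,95],[95,377]]
Q^30 = (Q^15)² = [[59,315],[315,259]]
Q^61 = (Q^30)²·Q = [[481,221],[221,260]]
Q^123 = (Q^61)²·Q = [[33,42],[42,506]]
F_123 mod 515 = Q^123[0][1] = 42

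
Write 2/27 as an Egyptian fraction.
1/14 + 1/378

Greedy algorithm:
2/27: ceiling(27/2) = 14, use 1/14
1/378: ceiling(378/1) = 378, use 1/378
Result: 2/27 = 1/14 + 1/378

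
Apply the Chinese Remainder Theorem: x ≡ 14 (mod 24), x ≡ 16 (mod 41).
590

Using Chinese Remainder Theorem:
M = 24 × 41 = 984
M1 = 41, M2 = 24
y1 = 41^(-1) mod 24 = 17
y2 = 24^(-1) mod 41 = 12
x = (14×41×17 + 16×24×12) mod 984 = 590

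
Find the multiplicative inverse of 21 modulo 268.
217

gcd(21, 268) = 1, so the inverse exists.
Extended Euclidean algorithm on (268, 21):
268 = 12 × 21 + 16  ⟹  16 = (1)·268 + (-12)·21
21 = 1 × 16 + 5  ⟹  5 = (-1)·268 + (13)·21
16 = 3 × 5 + 1  ⟹  1 = (4)·268 + (-51)·21
So (-51)·21 ≡ 1 (mod 268), i.e. 21^(-1) ≡ -51 ≡ 217 (mod 268).
Check: 21 × 217 = 4557 ≡ 1 (mod 268)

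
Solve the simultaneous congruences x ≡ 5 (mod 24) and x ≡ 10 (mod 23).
125

Using Chinese Remainder Theorem:
M = 24 × 23 = 552
M1 = 23, M2 = 24
y1 = 23^(-1) mod 24 = 23
y2 = 24^(-1) mod 23 = 1
x = (5×23×23 + 10×24×1) mod 552 = 125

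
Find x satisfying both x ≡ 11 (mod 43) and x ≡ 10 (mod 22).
54

Using Chinese Remainder Theorem:
M = 43 × 22 = 946
M1 = 22, M2 = 43
y1 = 22^(-1) mod 43 = 2
y2 = 43^(-1) mod 22 = 21
x = (11×22×2 + 10×43×21) mod 946 = 54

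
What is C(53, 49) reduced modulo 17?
0

Using Lucas' theorem:
Write n=53 and k=49 in base 17:
n in base 17: [3, 2]
k in base 17: [2, 15]
C(53,49) mod 17 = ∏ C(n_i, k_i) mod 17
Digit binomials (mod 17): C(3,2) = 3; C(2,15) = 0 (k_i > n_i)
Product: 3 × 0 = 0 ≡ 0 (mod 17)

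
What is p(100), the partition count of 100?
190569292

p(n) counts ways to write n as a sum of positive integers (order ignored).
Euler's pentagonal recurrence: p(k) = p(k-1) + p(k-2) - p(k-5) - p(k-7) + p(k-12) + p(k-15) - ... (offsets j(3j∓1)/2, signs ++--, p(0)=1, p(<0)=0).
DP table for k = 0..99: p(0)=1, p(1)=1, p(2)=2, p(3)=3, p(4)=5, p(5)=7, p(6)=11, p(7)=15, p(8)=22, p(9)=30, p(10)=42, p(11)=56, p(12)=77, p(13)=101, p(14)=135, p(15)=176, p(16)=231, p(17)=297, p(18)=385, p(19)=490, p(20)=627, p(21)=792, p(22)=1002, p(23)=1255, p(24)=1575, p(25)=1958, p(26)=2436, p(27)=3010, p(28)=3718, p(29)=4565, p(30)=5604, p(31)=6842, p(32)=8349, p(33)=10143, p(34)=12310, p(35)=14883, p(36)=17977, p(37)=21637, p(38)=26015, p(39)=31185, p(40)=37338, p(41)=44583, p(42)=53174, p(43)=63261, p(44)=75175, p(45)=89134, p(46)=105558, p(47)=124754, p(48)=147273, p(49)=173525, p(50)=204226, p(51)=239943, p(52)=281589, p(53)=329931, p(54)=386155, p(55)=451276, p(56)=526823, p(57)=614154, p(58)=715220, p(59)=831820, p(60)=966467, p(61)=1121505, p(62)=1300156, p(63)=1505499, p(64)=1741630, p(65)=2012558, p(66)=2323520, p(67)=2679689, p(68)=3087735, p(69)=3554345, p(70)=4087968, p(71)=4697205, p(72)=5392783, p(73)=6185689, p(74)=7089500, p(75)=8118264, p(76)=9289091, p(77)=10619863, p(78)=12132164, p(79)=13848650, p(80)=15796476, p(81)=18004327, p(82)=20506255, p(83)=23338469, p(84)=26543660, p(85)=30167357, p(86)=34262962, p(87)=38887673, p(88)=44108109, p(89)=49995925, p(90)=56634173, p(91)=64112359, p(92)=72533807, p(93)=82010177, p(94)=92669720, p(95)=104651419, p(96)=118114304, p(97)=133230930, p(98)=150198136, p(99)=169229875.
Final step: p(100) = p(99) + p(98) - p(95) - p(93) + p(88) + p(85) - p(78) - p(74) + p(65) + p(60) - p(49) - p(43) + p(30) + p(23) - p(8) - p(0)
= 169229875 + 150198136 - 104651419 - 82010177 + 44108109 + 30167357 - 12132164 - 7089500 + 2012558 + 966467 - 173525 - 63261 + 5604 + 1255 - 22 - 1
= 190569292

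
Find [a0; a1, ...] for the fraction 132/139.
[0; 1, 18, 1, 6]

Euclidean algorithm steps:
132 = 0 × 139 + 132
139 = 1 × 132 + 7
132 = 18 × 7 + 6
7 = 1 × 6 + 1
6 = 6 × 1 + 0
Continued fraction: [0; 1, 18, 1, 6]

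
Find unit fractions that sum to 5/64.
1/13 + 1/832

Greedy algorithm:
5/64: ceiling(64/5) = 13, use 1/13
1/832: ceiling(832/1) = 832, use 1/832
Result: 5/64 = 1/13 + 1/832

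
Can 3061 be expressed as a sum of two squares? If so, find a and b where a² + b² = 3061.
6² + 55² (a=6, b=55)

Factorization: 3061 = 3061
By Fermat: n is sum of two squares iff every prime p ≡ 3 (mod 4) appears to even power.
All primes ≡ 3 (mod 4) appear to even power.
Search a = 0, 1, 2, … for 3061 - a² a perfect square: first hit at a = 6: 3061 - 36 = 3025 = 55².
3061 = 6² + 55² = 36 + 3025 ✓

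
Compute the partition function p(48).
147273

p(n) counts ways to write n as a sum of positive integers (order ignored).
Euler's pentagonal recurrence: p(k) = p(k-1) + p(k-2) - p(k-5) - p(k-7) + p(k-12) + p(k-15) - ... (offsets j(3j∓1)/2, signs ++--, p(0)=1, p(<0)=0).
DP table for k = 0..47: p(0)=1, p(1)=1, p(2)=2, p(3)=3, p(4)=5, p(5)=7, p(6)=11, p(7)=15, p(8)=22, p(9)=30, p(10)=42, p(11)=56, p(12)=77, p(13)=101, p(14)=135, p(15)=176, p(16)=231, p(17)=297, p(18)=385, p(19)=490, p(20)=627, p(21)=792, p(22)=1002, p(23)=1255, p(24)=1575, p(25)=1958, p(26)=2436, p(27)=3010, p(28)=3718, p(29)=4565, p(30)=5604, p(31)=6842, p(32)=8349, p(33)=10143, p(34)=12310, p(35)=14883, p(36)=17977, p(37)=21637, p(38)=26015, p(39)=31185, p(40)=37338, p(41)=44583, p(42)=53174, p(43)=63261, p(44)=75175, p(45)=89134, p(46)=105558, p(47)=124754.
Final step: p(48) = p(47) + p(46) - p(43) - p(41) + p(36) + p(33) - p(26) - p(22) + p(13) + p(8)
= 124754 + 105558 - 63261 - 44583 + 17977 + 10143 - 2436 - 1002 + 101 + 22
= 147273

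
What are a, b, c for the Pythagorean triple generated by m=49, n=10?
(2301, 980, 2501)

Euclid's formula: a = m² - n², b = 2mn, c = m² + n²
m = 49, n = 10
a = 49² - 10² = 2401 - 100 = 2301
b = 2 × 49 × 10 = 980
c = 49² + 10² = 2401 + 100 = 2501
Verification: 2301² + 980² = 5294601 + 960400 = 6255001 = 2501² ✓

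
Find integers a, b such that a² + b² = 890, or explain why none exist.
7² + 29² (a=7, b=29)

Factorization: 890 = 2 × 5 × 89
By Fermat: n is sum of two squares iff every prime p ≡ 3 (mod 4) appears to even power.
All primes ≡ 3 (mod 4) appear to even power.
Search a = 0, 1, 2, … for 890 - a² a perfect square: first hit at a = 7: 890 - 49 = 841 = 29².
890 = 7² + 29² = 49 + 841 ✓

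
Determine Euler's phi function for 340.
128

340 = 2^2 × 5 × 17
φ(n) = n × ∏(1 - 1/p) for each prime p dividing n
φ(340) = 340 × (1 - 1/2) × (1 - 1/5) × (1 - 1/17) = 128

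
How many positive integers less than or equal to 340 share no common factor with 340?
128

340 = 2^2 × 5 × 17
φ(n) = n × ∏(1 - 1/p) for each prime p dividing n
φ(340) = 340 × (1 - 1/2) × (1 - 1/5) × (1 - 1/17) = 128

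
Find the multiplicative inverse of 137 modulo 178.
13

gcd(137, 178) = 1, so the inverse exists.
Extended Euclidean algorithm on (178, 137):
178 = 1 × 137 + 41  ⟹  41 = (1)·178 + (-1)·137
137 = 3 × 41 + 14  ⟹  14 = (-3)·178 + (4)·137
41 = 2 × 14 + 13  ⟹  13 = (7)·178 + (-9)·137
14 = 1 × 13 + 1  ⟹  1 = (-10)·178 + (13)·137
So (13)·137 ≡ 1 (mod 178), i.e. 137^(-1) ≡ 13 (mod 178).
Check: 137 × 13 = 1781 ≡ 1 (mod 178)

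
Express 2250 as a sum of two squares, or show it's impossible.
15² + 45² (a=15, b=45)

Factorization: 2250 = 2 × 3^2 × 5^3
By Fermat: n is sum of two squares iff every prime p ≡ 3 (mod 4) appears to even power.
All primes ≡ 3 (mod 4) appear to even power.
Search a = 0, 1, 2, … for 2250 - a² a perfect square: first hit at a = 15: 2250 - 225 = 2025 = 45².
2250 = 15² + 45² = 225 + 2025 ✓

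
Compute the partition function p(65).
2012558

p(n) counts ways to write n as a sum of positive integers (order ignored).
Euler's pentagonal recurrence: p(k) = p(k-1) + p(k-2) - p(k-5) - p(k-7) + p(k-12) + p(k-15) - ... (offsets j(3j∓1)/2, signs ++--, p(0)=1, p(<0)=0).
DP table for k = 0..64: p(0)=1, p(1)=1, p(2)=2, p(3)=3, p(4)=5, p(5)=7, p(6)=11, p(7)=15, p(8)=22, p(9)=30, p(10)=42, p(11)=56, p(12)=77, p(13)=101, p(14)=135, p(15)=176, p(16)=231, p(17)=297, p(18)=385, p(19)=490, p(20)=627, p(21)=792, p(22)=1002, p(23)=1255, p(24)=1575, p(25)=1958, p(26)=2436, p(27)=3010, p(28)=3718, p(29)=4565, p(30)=5604, p(31)=6842, p(32)=8349, p(33)=10143, p(34)=12310, p(35)=14883, p(36)=17977, p(37)=21637, p(38)=26015, p(39)=31185, p(40)=37338, p(41)=44583, p(42)=53174, p(43)=63261, p(44)=75175, p(45)=89134, p(46)=105558, p(47)=124754, p(48)=147273, p(49)=173525, p(50)=204226, p(51)=239943, p(52)=281589, p(53)=329931, p(54)=386155, p(55)=451276, p(56)=526823, p(57)=614154, p(58)=715220, p(59)=831820, p(60)=966467, p(61)=1121505, p(62)=1300156, p(63)=1505499, p(64)=1741630.
Final step: p(65) = p(64) + p(63) - p(60) - p(58) + p(53) + p(50) - p(43) - p(39) + p(30) + p(25) - p(14) - p(8)
= 1741630 + 1505499 - 966467 - 715220 + 329931 + 204226 - 63261 - 31185 + 5604 + 1958 - 135 - 22
= 2012558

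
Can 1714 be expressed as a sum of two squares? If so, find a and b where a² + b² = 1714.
25² + 33² (a=25, b=33)

Factorization: 1714 = 2 × 857
By Fermat: n is sum of two squares iff every prime p ≡ 3 (mod 4) appears to even power.
All primes ≡ 3 (mod 4) appear to even power.
Search a = 0, 1, 2, … for 1714 - a² a perfect square: first hit at a = 25: 1714 - 625 = 1089 = 33².
1714 = 25² + 33² = 625 + 1089 ✓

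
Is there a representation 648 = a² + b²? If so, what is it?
18² + 18² (a=18, b=18)

Factorization: 648 = 2^3 × 3^4
By Fermat: n is sum of two squares iff every prime p ≡ 3 (mod 4) appears to even power.
All primes ≡ 3 (mod 4) appear to even power.
Search a = 0, 1, 2, … for 648 - a² a perfect square: first hit at a = 18: 648 - 324 = 324 = 18².
648 = 18² + 18² = 324 + 324 ✓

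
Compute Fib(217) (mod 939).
127

Matrix identity: Q^n = [[F_(n+1), F_n], [F_n, F_(n-1)]] with Q = [[1,1],[1,0]].
n = 217 = 11011001₂. Square-and-multiply, entries mod 939:
Q^1 = [[1,1],[1,0]]
Q^3 = (Q^1)²·Q = [[3,2],[2,1]]
Q^6 = (Q^3)² = [[13,8],[8,5]]
Q^13 = (Q^6)²·Q = [[377,233],[233,144]]
Q^27 = (Q^13)²·Q = [[429,167],[167,262]]
Q^54 = (Q^27)² = [[655,839],[839,755]]
Q^108 = (Q^54)² = [[512,789],[789,662]]
Q^217 = (Q^108)²·Q = [[559,127],[127,432]]
F_217 mod 939 = Q^217[0][1] = 127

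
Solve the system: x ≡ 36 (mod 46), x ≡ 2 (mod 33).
266

Using Chinese Remainder Theorem:
M = 46 × 33 = 1518
M1 = 33, M2 = 46
y1 = 33^(-1) mod 46 = 7
y2 = 46^(-1) mod 33 = 28
x = (36×33×7 + 2×46×28) mod 1518 = 266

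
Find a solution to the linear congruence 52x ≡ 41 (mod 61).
x ≡ 9 (mod 61)

gcd(52, 61) = 1, which divides 41, so solutions exist.
Find 52^(-1) mod 61 by the extended Euclidean algorithm:
61 = 1 × 52 + 9  ⟹  9 = (1)·61 + (-1)·52
52 = 5 × 9 + 7  ⟹  7 = (-5)·61 + (6)·52
9 = 1 × 7 + 2  ⟹  2 = (6)·61 + (-7)·52
7 = 3 × 2 + 1  ⟹  1 = (-23)·61 + (27)·52
So (27)·52 ≡ 1 (mod 61), i.e. 52^(-1) ≡ 27 (mod 61).
x ≡ 27 × 41 = 1107 ≡ 9 (mod 61).
Check: 52 × 9 = 468 ≡ 41 (mod 61).
Unique solution: x ≡ 9 (mod 61)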